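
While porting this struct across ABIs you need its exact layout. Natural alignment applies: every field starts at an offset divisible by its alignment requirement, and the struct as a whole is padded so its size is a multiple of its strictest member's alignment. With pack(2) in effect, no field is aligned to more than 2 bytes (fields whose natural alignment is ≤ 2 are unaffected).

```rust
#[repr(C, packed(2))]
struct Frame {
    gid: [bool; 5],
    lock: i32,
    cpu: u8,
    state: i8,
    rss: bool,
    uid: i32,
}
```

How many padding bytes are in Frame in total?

@0: gid [5B, align 1] → 5
+1 pad (align 2)
@6: lock [4B, align 2] → 10
@10: cpu [1B, align 1] → 11
@11: state [1B, align 1] → 12
@12: rss [1B, align 1] → 13
+1 pad (align 2)
@14: uid [4B, align 2] → 18
size 18, align 2
data bytes 16, size 18 → padding 2

2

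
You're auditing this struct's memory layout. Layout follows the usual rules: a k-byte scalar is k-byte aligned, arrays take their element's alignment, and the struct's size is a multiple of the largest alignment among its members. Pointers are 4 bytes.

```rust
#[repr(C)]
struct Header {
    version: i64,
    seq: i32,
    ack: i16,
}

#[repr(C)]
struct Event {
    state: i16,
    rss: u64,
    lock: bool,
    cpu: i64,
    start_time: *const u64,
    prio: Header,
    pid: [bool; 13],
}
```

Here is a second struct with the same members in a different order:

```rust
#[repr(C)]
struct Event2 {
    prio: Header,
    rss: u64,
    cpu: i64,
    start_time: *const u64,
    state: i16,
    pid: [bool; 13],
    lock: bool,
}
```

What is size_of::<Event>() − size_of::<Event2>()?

16

Header: @0: version [8B, align 8] → 8; @8: seq [4B, align 4] → 12; @12: ack [2B, align 2] → 14; +2 tail pad (align 8); size 16, align 8
@0: state [2B, align 2] → 2
+6 pad (align 8)
@8: rss [8B, align 8] → 16
@16: lock [1B, align 1] → 17
+7 pad (align 8)
@24: cpu [8B, align 8] → 32
@32: start_time [4B, align 4] → 36
+4 pad (align 8)
@40: prio [16B, align 8] → 56
@56: pid [13B, align 1] → 69
+3 tail pad (align 8)
size 72, align 8
— Event2 —
@0: prio [16B, align 8] → 16
@16: rss [8B, align 8] → 24
@24: cpu [8B, align 8] → 32
@32: start_time [4B, align 4] → 36
@36: state [2B, align 2] → 38
@38: pid [13B, align 1] → 51
@51: lock [1B, align 1] → 52
+4 tail pad (align 8)
size 56, align 8
72 − 56 = 16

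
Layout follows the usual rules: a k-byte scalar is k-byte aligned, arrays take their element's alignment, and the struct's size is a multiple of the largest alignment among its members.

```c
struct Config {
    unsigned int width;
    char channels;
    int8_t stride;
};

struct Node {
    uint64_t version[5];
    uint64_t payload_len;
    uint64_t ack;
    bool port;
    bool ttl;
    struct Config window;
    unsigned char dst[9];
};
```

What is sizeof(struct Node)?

Config: @0: width [4B, align 4] → 4; @4: channels [1B, align 1] → 5; @5: stride [1B, align 1] → 6; +2 tail pad (align 4); size 8, align 4
@0: version [40B, align 8] → 40
@40: payload_len [8B, align 8] → 48
@48: ack [8B, align 8] → 56
@56: port [1B, align 1] → 57
@57: ttl [1B, align 1] → 58
+2 pad (align 4)
@60: window [8B, align 4] → 68
@68: dst [9B, align 1] → 77
+3 tail pad (align 8)
size 80, align 8

80 bytes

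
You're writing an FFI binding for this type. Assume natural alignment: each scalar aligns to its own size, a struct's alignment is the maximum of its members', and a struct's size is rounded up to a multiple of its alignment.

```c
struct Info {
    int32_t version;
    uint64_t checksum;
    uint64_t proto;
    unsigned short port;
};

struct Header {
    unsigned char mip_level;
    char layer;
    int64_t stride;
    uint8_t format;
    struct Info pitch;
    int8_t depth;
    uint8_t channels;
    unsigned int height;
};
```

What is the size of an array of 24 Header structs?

Info: @0: version [4B, align 4] → 4; +4 pad (align 8); @8: checksum [8B, align 8] → 16; @16: proto [8B, align 8] → 24; @24: port [2B, align 2] → 26; +6 tail pad (align 8); size 32, align 8
@0: mip_level [1B, align 1] → 1
@1: layer [1B, align 1] → 2
+6 pad (align 8)
@8: stride [8B, align 8] → 16
@16: format [1B, align 1] → 17
+7 pad (align 8)
@24: pitch [32B, align 8] → 56
@56: depth [1B, align 1] → 57
@57: channels [1B, align 1] → 58
+2 pad (align 4)
@60: height [4B, align 4] → 64
size 64, align 8
array of 24: 24 × 64 = 1536

1536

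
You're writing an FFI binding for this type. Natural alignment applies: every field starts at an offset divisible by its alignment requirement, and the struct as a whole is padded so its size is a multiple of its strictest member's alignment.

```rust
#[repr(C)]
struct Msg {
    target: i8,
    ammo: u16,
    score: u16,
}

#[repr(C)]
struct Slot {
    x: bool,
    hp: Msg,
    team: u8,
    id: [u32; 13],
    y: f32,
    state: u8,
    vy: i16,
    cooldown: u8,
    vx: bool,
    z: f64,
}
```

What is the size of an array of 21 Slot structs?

Msg: target at 0 (size 1, align 1) → ends 1; pad 1 to align 2 for ammo; ammo at 2 (size 2, align 2) → ends 4; score at 4 (size 2, align 2) → ends 6; total 6 bytes, alignment 2
x at 0 (size 1, align 1) → ends 1
pad 1 to align 2 for hp
hp at 2 (size 6, align 2) → ends 8
team at 8 (size 1, align 1) → ends 9
pad 3 to align 4 for id
id at 12 (size 52, align 4) → ends 64
y at 64 (size 4, align 4) → ends 68
state at 68 (size 1, align 1) → ends 69
pad 1 to align 2 for vy
vy at 70 (size 2, align 2) → ends 72
cooldown at 72 (size 1, align 1) → ends 73
vx at 73 (size 1, align 1) → ends 74
pad 6 to align 8 for z
z at 80 (size 8, align 8) → ends 88
total 88 bytes, alignment 8
array of 21: 21 × 88 = 1848

1848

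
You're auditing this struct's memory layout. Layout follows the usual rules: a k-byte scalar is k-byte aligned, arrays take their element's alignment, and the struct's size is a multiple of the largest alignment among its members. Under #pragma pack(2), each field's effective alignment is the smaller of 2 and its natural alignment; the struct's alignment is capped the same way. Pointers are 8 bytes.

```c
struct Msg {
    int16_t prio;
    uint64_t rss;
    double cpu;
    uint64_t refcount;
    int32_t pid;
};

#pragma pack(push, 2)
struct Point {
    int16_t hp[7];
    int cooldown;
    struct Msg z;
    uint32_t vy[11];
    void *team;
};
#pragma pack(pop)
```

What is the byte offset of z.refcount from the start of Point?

42

Msg: prio at 0 (size 2, align 2) → ends 2; pad 6 to align 8 for rss; rss at 8 (size 8, align 8) → ends 16; cpu at 16 (size 8, align 8) → ends 24; refcount at 24 (size 8, align 8) → ends 32; pid at 32 (size 4, align 4) → ends 36; tail pad 4 to reach multiple of 8; total 40 bytes, alignment 8
hp at 0 (size 14, align 2) → ends 14
cooldown at 14 (size 4, align 2) → ends 18
z at 18 (size 40, align 2) → ends 58
within Msg: refcount at 24
18 + 24 = 42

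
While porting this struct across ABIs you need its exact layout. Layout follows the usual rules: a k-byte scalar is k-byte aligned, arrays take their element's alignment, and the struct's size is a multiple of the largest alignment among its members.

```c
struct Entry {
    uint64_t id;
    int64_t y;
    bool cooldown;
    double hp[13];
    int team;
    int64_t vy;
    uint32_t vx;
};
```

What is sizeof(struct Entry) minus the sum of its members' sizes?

15

id at 0 (size 8, align 8) → ends 8
y at 8 (size 8, align 8) → ends 16
cooldown at 16 (size 1, align 1) → ends 17
pad 7 to align 8 for hp
hp at 24 (size 104, align 8) → ends 128
team at 128 (size 4, align 4) → ends 132
pad 4 to align 8 for vy
vy at 136 (size 8, align 8) → ends 144
vx at 144 (size 4, align 4) → ends 148
tail pad 4 to reach multiple of 8
total 152 bytes, alignment 8
data bytes 137, size 152 → padding 15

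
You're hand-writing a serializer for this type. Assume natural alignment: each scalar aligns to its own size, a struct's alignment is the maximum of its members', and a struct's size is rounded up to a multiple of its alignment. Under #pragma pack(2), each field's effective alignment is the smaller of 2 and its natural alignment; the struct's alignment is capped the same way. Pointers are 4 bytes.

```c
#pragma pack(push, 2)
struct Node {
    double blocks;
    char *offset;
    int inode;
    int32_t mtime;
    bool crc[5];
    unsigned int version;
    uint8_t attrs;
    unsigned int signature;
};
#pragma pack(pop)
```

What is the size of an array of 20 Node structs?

0..8  blocks  (8B, 2-aligned)
8..12  offset  (4B, 2-aligned)
12..16  inode  (4B, 2-aligned)
16..20  mtime  (4B, 2-aligned)
20..25  crc  (5B, 1-aligned)
25..26  -- padding (1B)
26..30  version  (4B, 2-aligned)
30..31  attrs  (1B, 1-aligned)
31..32  -- padding (1B)
32..36  signature  (4B, 2-aligned)
sizeof = 36, alignof = 2
array of 20: 20 × 36 = 720

720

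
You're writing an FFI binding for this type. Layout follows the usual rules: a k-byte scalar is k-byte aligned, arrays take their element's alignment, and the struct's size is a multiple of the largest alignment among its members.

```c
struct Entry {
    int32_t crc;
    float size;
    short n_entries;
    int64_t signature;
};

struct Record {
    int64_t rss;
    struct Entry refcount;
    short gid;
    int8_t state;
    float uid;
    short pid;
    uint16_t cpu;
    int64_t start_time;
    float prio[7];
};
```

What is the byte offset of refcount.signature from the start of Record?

Entry: crc at 0 (size 4, align 4) → ends 4; size at 4 (size 4, align 4) → ends 8; n_entries at 8 (size 2, align 2) → ends 10; pad 6 to align 8 for signature; signature at 16 (size 8, align 8) → ends 24; total 24 bytes, alignment 8
rss at 0 (size 8, align 8) → ends 8
refcount at 8 (size 24, align 8) → ends 32
within Entry: signature at 16
8 + 16 = 24

24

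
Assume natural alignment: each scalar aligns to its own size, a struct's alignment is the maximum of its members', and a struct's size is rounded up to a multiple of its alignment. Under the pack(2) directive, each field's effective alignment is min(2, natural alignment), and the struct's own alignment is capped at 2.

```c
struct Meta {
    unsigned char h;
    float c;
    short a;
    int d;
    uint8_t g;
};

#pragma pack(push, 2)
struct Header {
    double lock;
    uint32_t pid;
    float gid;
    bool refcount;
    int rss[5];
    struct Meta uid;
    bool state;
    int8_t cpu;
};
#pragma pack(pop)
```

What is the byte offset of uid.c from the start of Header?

42

Meta: h at 0 (size 1, align 1) → ends 1; pad 3 to align 4 for c; c at 4 (size 4, align 4) → ends 8; a at 8 (size 2, align 2) → ends 10; pad 2 to align 4 for d; d at 12 (size 4, align 4) → ends 16; g at 16 (size 1, align 1) → ends 17; tail pad 3 to reach multiple of 4; total 20 bytes, alignment 4
lock at 0 (size 8, align 2) → ends 8
pid at 8 (size 4, align 2) → ends 12
gid at 12 (size 4, align 2) → ends 16
refcount at 16 (size 1, align 1) → ends 17
pad 1 to align 2 for rss
rss at 18 (size 20, align 2) → ends 38
uid at 38 (size 20, align 2) → ends 58
within Meta: c at 4
38 + 4 = 42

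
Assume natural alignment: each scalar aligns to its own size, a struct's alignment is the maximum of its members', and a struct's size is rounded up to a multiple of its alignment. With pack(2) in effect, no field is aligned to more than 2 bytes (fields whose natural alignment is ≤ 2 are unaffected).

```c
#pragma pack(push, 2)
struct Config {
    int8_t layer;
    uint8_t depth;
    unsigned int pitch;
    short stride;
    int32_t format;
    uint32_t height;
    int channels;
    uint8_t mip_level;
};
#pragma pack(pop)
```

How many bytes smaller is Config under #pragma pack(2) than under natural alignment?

natural layout:
  0..1  layer  (1B, 1-aligned)
  1..2  depth  (1B, 1-aligned)
  2..4  -- padding (2B)
  4..8  pitch  (4B, 4-aligned)
  8..10  stride  (2B, 2-aligned)
  10..12  -- padding (2B)
  12..16  format  (4B, 4-aligned)
  16..20  height  (4B, 4-aligned)
  20..24  channels  (4B, 4-aligned)
  24..25  mip_level  (1B, 1-aligned)
  25..28  -- tail padding (3B)
  sizeof = 28, alignof = 4
packed(2) layout:
  0..1  layer  (1B, 1-aligned)
  1..2  depth  (1B, 1-aligned)
  2..6  pitch  (4B, 2-aligned)
  6..8  stride  (2B, 2-aligned)
  8..12  format  (4B, 2-aligned)
  12..16  height  (4B, 2-aligned)
  16..20  channels  (4B, 2-aligned)
  20..21  mip_level  (1B, 1-aligned)
  21..22  -- tail padding (1B)
  sizeof = 22, alignof = 2
28 − 22 = 6

6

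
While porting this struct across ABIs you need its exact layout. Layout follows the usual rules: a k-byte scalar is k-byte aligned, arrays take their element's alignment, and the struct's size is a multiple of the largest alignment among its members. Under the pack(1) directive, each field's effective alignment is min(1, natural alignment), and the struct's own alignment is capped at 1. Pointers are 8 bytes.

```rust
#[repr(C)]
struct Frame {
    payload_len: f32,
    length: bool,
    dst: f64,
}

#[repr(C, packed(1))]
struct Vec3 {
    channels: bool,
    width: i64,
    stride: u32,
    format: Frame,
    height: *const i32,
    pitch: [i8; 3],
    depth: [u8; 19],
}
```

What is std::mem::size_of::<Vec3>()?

Frame: @0: payload_len [4B, align 4] → 4; @4: length [1B, align 1] → 5; +3 pad (align 8); @8: dst [8B, align 8] → 16; size 16, align 8
@0: channels [1B, align 1] → 1
@1: width [8B, align 1] → 9
@9: stride [4B, align 1] → 13
@13: format [16B, align 1] → 29
@29: height [8B, align 1] → 37
@37: pitch [3B, align 1] → 40
@40: depth [19B, align 1] → 59
size 59, align 1

59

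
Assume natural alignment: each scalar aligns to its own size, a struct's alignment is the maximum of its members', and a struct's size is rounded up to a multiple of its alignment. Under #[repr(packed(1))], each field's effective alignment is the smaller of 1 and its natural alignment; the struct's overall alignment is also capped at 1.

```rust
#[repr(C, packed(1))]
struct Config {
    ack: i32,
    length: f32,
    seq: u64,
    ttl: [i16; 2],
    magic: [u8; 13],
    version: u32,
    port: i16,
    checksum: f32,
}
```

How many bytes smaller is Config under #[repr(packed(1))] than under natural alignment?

natural layout:
  ack at 0 (size 4, align 4) → ends 4
  length at 4 (size 4, align 4) → ends 8
  seq at 8 (size 8, align 8) → ends 16
  ttl at 16 (size 4, align 2) → ends 20
  magic at 20 (size 13, align 1) → ends 33
  pad 3 to align 4 for version
  version at 36 (size 4, align 4) → ends 40
  port at 40 (size 2, align 2) → ends 42
  pad 2 to align 4 for checksum
  checksum at 44 (size 4, align 4) → ends 48
  total 48 bytes, alignment 8
packed(1) layout:
  ack at 0 (size 4, align 1) → ends 4
  length at 4 (size 4, align 1) → ends 8
  seq at 8 (size 8, align 1) → ends 16
  ttl at 16 (size 4, align 1) → ends 20
  magic at 20 (size 13, align 1) → ends 33
  version at 33 (size 4, align 1) → ends 37
  port at 37 (size 2, align 1) → ends 39
  checksum at 39 (size 4, align 1) → ends 43
  total 43 bytes, alignment 1
48 − 43 = 5

5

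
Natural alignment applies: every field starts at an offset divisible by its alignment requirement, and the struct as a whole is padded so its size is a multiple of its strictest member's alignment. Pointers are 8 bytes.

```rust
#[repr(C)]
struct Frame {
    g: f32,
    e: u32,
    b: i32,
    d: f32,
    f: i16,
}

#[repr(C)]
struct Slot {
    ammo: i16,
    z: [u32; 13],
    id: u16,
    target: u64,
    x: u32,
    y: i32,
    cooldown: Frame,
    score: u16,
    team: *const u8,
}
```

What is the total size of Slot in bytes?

112 bytes

Frame: g at 0 (size 4, align 4) → ends 4; e at 4 (size 4, align 4) → ends 8; b at 8 (size 4, align 4) → ends 12; d at 12 (size 4, align 4) → ends 16; f at 16 (size 2, align 2) → ends 18; tail pad 2 to reach multiple of 4; total 20 bytes, alignment 4
ammo at 0 (size 2, align 2) → ends 2
pad 2 to align 4 for z
z at 4 (size 52, align 4) → ends 56
id at 56 (size 2, align 2) → ends 58
pad 6 to align 8 for target
target at 64 (size 8, align 8) → ends 72
x at 72 (size 4, align 4) → ends 76
y at 76 (size 4, align 4) → ends 80
cooldown at 80 (size 20, align 4) → ends 100
score at 100 (size 2, align 2) → ends 102
pad 2 to align 8 for team
team at 104 (size 8, align 8) → ends 112
total 112 bytes, alignment 8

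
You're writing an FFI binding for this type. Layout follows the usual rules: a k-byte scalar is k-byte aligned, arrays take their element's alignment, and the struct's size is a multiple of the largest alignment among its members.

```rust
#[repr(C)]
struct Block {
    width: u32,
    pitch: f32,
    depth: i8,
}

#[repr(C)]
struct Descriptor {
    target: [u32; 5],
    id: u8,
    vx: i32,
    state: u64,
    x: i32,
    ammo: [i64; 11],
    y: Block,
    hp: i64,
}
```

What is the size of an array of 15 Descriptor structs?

2400

Block: 0..4  width  (4B, 4-aligned); 4..8  pitch  (4B, 4-aligned); 8..9  depth  (1B, 1-aligned); 9..12  -- tail padding (3B); sizeof = 12, alignof = 4
0..20  target  (20B, 4-aligned)
20..21  id  (1B, 1-aligned)
21..24  -- padding (3B)
24..28  vx  (4B, 4-aligned)
28..32  -- padding (4B)
32..40  state  (8B, 8-aligned)
40..44  x  (4B, 4-aligned)
44..48  -- padding (4B)
48..136  ammo  (88B, 8-aligned)
136..148  y  (12B, 4-aligned)
148..152  -- padding (4B)
152..160  hp  (8B, 8-aligned)
sizeof = 160, alignof = 8
array of 15: 15 × 160 = 2400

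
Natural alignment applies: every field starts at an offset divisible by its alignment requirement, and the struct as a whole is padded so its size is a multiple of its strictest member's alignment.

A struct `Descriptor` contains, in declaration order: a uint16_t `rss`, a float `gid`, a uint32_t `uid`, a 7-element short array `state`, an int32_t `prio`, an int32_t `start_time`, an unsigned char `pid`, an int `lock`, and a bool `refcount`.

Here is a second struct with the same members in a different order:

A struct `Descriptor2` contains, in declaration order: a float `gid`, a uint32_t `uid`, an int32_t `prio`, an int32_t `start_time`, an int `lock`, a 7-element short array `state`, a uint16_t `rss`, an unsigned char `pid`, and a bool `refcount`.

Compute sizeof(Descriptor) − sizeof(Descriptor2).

8

rss at 0 (size 2, align 2) → ends 2
pad 2 to align 4 for gid
gid at 4 (size 4, align 4) → ends 8
uid at 8 (size 4, align 4) → ends 12
state at 12 (size 14, align 2) → ends 26
pad 2 to align 4 for prio
prio at 28 (size 4, align 4) → ends 32
start_time at 32 (size 4, align 4) → ends 36
pid at 36 (size 1, align 1) → ends 37
pad 3 to align 4 for lock
lock at 40 (size 4, align 4) → ends 44
refcount at 44 (size 1, align 1) → ends 45
tail pad 3 to reach multiple of 4
total 48 bytes, alignment 4
— Descriptor2 —
gid at 0 (size 4, align 4) → ends 4
uid at 4 (size 4, align 4) → ends 8
prio at 8 (size 4, align 4) → ends 12
start_time at 12 (size 4, align 4) → ends 16
lock at 16 (size 4, align 4) → ends 20
state at 20 (size 14, align 2) → ends 34
rss at 34 (size 2, align 2) → ends 36
pid at 36 (size 1, align 1) → ends 37
refcount at 37 (size 1, align 1) → ends 38
tail pad 2 to reach multiple of 4
total 40 bytes, alignment 4
48 − 40 = 8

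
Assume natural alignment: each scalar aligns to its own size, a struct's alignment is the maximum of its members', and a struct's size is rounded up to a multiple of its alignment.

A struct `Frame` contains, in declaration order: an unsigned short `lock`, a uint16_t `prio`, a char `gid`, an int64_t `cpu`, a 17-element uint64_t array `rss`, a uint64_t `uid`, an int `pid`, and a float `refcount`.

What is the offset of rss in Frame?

16

@0: lock [2B, align 2] → 2
@2: prio [2B, align 2] → 4
@4: gid [1B, align 1] → 5
+3 pad (align 8)
@8: cpu [8B, align 8] → 16
@16: rss [136B, align 8] → 152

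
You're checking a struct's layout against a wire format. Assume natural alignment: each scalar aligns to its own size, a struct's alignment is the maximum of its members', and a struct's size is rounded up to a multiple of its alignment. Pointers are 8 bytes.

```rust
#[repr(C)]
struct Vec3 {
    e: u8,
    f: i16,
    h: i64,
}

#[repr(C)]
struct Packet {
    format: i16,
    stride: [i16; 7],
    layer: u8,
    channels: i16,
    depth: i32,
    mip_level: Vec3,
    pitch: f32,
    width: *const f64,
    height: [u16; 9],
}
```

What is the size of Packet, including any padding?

80

Vec3: e at 0 (size 1, align 1) → ends 1; pad 1 to align 2 for f; f at 2 (size 2, align 2) → ends 4; pad 4 to align 8 for h; h at 8 (size 8, align 8) → ends 16; total 16 bytes, alignment 8
format at 0 (size 2, align 2) → ends 2
stride at 2 (size 14, align 2) → ends 16
layer at 16 (size 1, align 1) → ends 17
pad 1 to align 2 for channels
channels at 18 (size 2, align 2) → ends 20
depth at 20 (size 4, align 4) → ends 24
mip_level at 24 (size 16, align 8) → ends 40
pitch at 40 (size 4, align 4) → ends 44
pad 4 to align 8 for width
width at 48 (size 8, align 8) → ends 56
height at 56 (size 18, align 2) → ends 74
tail pad 6 to reach multiple of 8
total 80 bytes, alignment 8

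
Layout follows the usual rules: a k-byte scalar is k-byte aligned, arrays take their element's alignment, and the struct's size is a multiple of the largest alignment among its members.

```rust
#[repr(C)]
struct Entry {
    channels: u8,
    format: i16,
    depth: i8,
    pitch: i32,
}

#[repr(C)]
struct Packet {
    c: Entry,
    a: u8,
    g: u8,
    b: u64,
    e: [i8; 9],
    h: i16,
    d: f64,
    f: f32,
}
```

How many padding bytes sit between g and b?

2

Entry: channels at 0 (size 1, align 1) → ends 1; pad 1 to align 2 for format; format at 2 (size 2, align 2) → ends 4; depth at 4 (size 1, align 1) → ends 5; pad 3 to align 4 for pitch; pitch at 8 (size 4, align 4) → ends 12; total 12 bytes, alignment 4
c at 0 (size 12, align 4) → ends 12
a at 12 (size 1, align 1) → ends 13
g at 13 (size 1, align 1) → ends 14
pad 2 to align 8 for b
b at 16 (size 8, align 8) → ends 24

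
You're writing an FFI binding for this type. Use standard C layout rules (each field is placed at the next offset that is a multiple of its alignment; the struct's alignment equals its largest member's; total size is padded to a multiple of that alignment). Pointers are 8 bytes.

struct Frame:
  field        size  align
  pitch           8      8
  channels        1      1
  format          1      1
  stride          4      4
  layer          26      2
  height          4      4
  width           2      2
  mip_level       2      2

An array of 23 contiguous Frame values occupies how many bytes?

pitch at 0 (size 8, align 8) → ends 8
channels at 8 (size 1, align 1) → ends 9
format at 9 (size 1, align 1) → ends 10
pad 2 to align 4 for stride
stride at 12 (size 4, align 4) → ends 16
layer at 16 (size 26, align 2) → ends 42
pad 2 to align 4 for height
height at 44 (size 4, align 4) → ends 48
width at 48 (size 2, align 2) → ends 50
mip_level at 50 (size 2, align 2) → ends 52
tail pad 4 to reach multiple of 8
total 56 bytes, alignment 8
array of 23: 23 × 56 = 1288

1288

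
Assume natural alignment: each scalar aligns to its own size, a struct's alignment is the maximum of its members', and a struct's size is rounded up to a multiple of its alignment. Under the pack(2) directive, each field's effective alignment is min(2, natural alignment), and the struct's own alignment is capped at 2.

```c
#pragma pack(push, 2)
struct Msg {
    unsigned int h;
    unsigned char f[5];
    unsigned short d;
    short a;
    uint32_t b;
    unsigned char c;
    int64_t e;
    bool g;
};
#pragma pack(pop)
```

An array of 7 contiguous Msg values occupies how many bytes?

210

@0: h [4B, align 2] → 4
@4: f [5B, align 1] → 9
+1 pad (align 2)
@10: d [2B, align 2] → 12
@12: a [2B, align 2] → 14
@14: b [4B, align 2] → 18
@18: c [1B, align 1] → 19
+1 pad (align 2)
@20: e [8B, align 2] → 28
@28: g [1B, align 1] → 29
+1 tail pad (align 2)
size 30, align 2
array of 7: 7 × 30 = 210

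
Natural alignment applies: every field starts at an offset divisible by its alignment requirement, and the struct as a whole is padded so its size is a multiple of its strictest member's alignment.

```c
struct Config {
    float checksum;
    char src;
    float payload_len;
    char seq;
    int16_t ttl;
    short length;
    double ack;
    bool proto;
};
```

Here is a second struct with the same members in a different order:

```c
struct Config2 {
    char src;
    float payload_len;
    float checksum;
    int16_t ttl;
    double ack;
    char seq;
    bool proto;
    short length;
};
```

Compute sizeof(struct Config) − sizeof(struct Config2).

8

0..4  checksum  (4B, 4-aligned)
4..5  src  (1B, 1-aligned)
5..8  -- padding (3B)
8..12  payload_len  (4B, 4-aligned)
12..13  seq  (1B, 1-aligned)
13..14  -- padding (1B)
14..16  ttl  (2B, 2-aligned)
16..18  length  (2B, 2-aligned)
18..24  -- padding (6B)
24..32  ack  (8B, 8-aligned)
32..33  proto  (1B, 1-aligned)
33..40  -- tail padding (7B)
sizeof = 40, alignof = 8
— Config2 —
0..1  src  (1B, 1-aligned)
1..4  -- padding (3B)
4..8  payload_len  (4B, 4-aligned)
8..12  checksum  (4B, 4-aligned)
12..14  ttl  (2B, 2-aligned)
14..16  -- padding (2B)
16..24  ack  (8B, 8-aligned)
24..25  seq  (1B, 1-aligned)
25..26  proto  (1B, 1-aligned)
26..28  length  (2B, 2-aligned)
28..32  -- tail padding (4B)
sizeof = 32, alignof = 8
40 − 32 = 8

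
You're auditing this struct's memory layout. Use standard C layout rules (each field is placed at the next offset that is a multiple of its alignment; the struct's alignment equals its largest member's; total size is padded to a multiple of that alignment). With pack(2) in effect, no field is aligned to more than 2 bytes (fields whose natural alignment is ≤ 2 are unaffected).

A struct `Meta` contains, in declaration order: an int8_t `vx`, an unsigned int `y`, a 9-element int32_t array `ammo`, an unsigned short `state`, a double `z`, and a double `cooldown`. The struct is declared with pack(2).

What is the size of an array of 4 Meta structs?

240

vx at 0 (size 1, align 1) → ends 1
pad 1 to align 2 for y
y at 2 (size 4, align 2) → ends 6
ammo at 6 (size 36, align 2) → ends 42
state at 42 (size 2, align 2) → ends 44
z at 44 (size 8, align 2) → ends 52
cooldown at 52 (size 8, align 2) → ends 60
total 60 bytes, alignment 2
array of 4: 4 × 60 = 240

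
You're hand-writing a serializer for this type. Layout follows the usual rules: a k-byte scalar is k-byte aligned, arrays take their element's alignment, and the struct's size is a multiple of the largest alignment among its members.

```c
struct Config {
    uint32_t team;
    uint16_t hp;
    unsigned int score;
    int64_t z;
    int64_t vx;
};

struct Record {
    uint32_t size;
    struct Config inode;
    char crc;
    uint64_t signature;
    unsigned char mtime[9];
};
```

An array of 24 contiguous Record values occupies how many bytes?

Config: 0..4  team  (4B, 4-aligned); 4..6  hp  (2B, 2-aligned); 6..8  -- padding (2B); 8..12  score  (4B, 4-aligned); 12..16  -- padding (4B); 16..24  z  (8B, 8-aligned); 24..32  vx  (8B, 8-aligned); sizeof = 32, alignof = 8
0..4  size  (4B, 4-aligned)
4..8  -- padding (4B)
8..40  inode  (32B, 8-aligned)
40..41  crc  (1B, 1-aligned)
41..48  -- padding (7B)
48..56  signature  (8B, 8-aligned)
56..65  mtime  (9B, 1-aligned)
65..72  -- tail padding (7B)
sizeof = 72, alignof = 8
array of 24: 24 × 72 = 1728

1728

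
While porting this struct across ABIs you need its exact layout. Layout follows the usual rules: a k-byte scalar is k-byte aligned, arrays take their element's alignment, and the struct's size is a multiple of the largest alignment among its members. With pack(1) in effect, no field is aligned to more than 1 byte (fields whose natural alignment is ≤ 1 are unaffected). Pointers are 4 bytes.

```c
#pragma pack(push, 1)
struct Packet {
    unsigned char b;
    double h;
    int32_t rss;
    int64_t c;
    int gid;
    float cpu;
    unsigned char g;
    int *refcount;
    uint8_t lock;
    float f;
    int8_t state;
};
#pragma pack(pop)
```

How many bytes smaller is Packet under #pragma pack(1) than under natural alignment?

natural layout:
  b at 0 (size 1, align 1) → ends 1
  pad 7 to align 8 for h
  h at 8 (size 8, align 8) → ends 16
  rss at 16 (size 4, align 4) → ends 20
  pad 4 to align 8 for c
  c at 24 (size 8, align 8) → ends 32
  gid at 32 (size 4, align 4) → ends 36
  cpu at 36 (size 4, align 4) → ends 40
  g at 40 (size 1, align 1) → ends 41
  pad 3 to align 4 for refcount
  refcount at 44 (size 4, align 4) → ends 48
  lock at 48 (size 1, align 1) → ends 49
  pad 3 to align 4 for f
  f at 52 (size 4, align 4) → ends 56
  state at 56 (size 1, align 1) → ends 57
  tail pad 7 to reach multiple of 8
  total 64 bytes, alignment 8
packed(1) layout:
  b at 0 (size 1, align 1) → ends 1
  h at 1 (size 8, align 1) → ends 9
  rss at 9 (size 4, align 1) → ends 13
  c at 13 (size 8, align 1) → ends 21
  gid at 21 (size 4, align 1) → ends 25
  cpu at 25 (size 4, align 1) → ends 29
  g at 29 (size 1, align 1) → ends 30
  refcount at 30 (size 4, align 1) → ends 34
  lock at 34 (size 1, align 1) → ends 35
  f at 35 (size 4, align 1) → ends 39
  state at 39 (size 1, align 1) → ends 40
  total 40 bytes, alignment 1
64 − 40 = 24

24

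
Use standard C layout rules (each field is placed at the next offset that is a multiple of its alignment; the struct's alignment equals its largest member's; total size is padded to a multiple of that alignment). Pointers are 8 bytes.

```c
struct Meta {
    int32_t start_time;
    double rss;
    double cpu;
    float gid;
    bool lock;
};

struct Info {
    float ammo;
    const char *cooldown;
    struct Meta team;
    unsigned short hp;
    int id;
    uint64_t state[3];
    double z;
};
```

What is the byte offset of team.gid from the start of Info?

Meta: @0: start_time [4B, align 4] → 4; +4 pad (align 8); @8: rss [8B, align 8] → 16; @16: cpu [8B, align 8] → 24; @24: gid [4B, align 4] → 28; @28: lock [1B, align 1] → 29; +3 tail pad (align 8); size 32, align 8
@0: ammo [4B, align 4] → 4
+4 pad (align 8)
@8: cooldown [8B, align 8] → 16
@16: team [32B, align 8] → 48
within Meta: gid at 24
16 + 24 = 40

40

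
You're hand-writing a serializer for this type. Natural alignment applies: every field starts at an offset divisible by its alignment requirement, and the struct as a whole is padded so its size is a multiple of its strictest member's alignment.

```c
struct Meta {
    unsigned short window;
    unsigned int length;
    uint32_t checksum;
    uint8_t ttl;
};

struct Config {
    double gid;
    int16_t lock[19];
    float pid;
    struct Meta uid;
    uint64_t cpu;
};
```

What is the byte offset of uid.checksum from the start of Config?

Meta: 0..2  window  (2B, 2-aligned); 2..4  -- padding (2B); 4..8  length  (4B, 4-aligned); 8..12  checksum  (4B, 4-aligned); 12..13  ttl  (1B, 1-aligned); 13..16  -- tail padding (3B); sizeof = 16, alignof = 4
0..8  gid  (8B, 8-aligned)
8..46  lock  (38B, 2-aligned)
46..48  -- padding (2B)
48..52  pid  (4B, 4-aligned)
52..68  uid  (16B, 4-aligned)
within Meta: checksum at 8
52 + 8 = 60

60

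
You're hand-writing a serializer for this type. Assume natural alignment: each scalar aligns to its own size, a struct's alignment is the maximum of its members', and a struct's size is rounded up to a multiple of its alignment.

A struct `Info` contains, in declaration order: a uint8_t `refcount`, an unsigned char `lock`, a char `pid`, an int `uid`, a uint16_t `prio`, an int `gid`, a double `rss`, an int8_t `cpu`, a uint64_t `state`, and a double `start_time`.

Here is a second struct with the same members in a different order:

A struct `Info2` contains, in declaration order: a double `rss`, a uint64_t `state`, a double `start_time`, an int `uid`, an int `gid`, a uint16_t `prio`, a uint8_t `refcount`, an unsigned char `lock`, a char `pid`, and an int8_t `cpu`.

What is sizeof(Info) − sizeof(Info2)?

0..1  refcount  (1B, 1-aligned)
1..2  lock  (1B, 1-aligned)
2..3  pid  (1B, 1-aligned)
3..4  -- padding (1B)
4..8  uid  (4B, 4-aligned)
8..10  prio  (2B, 2-aligned)
10..12  -- padding (2B)
12..16  gid  (4B, 4-aligned)
16..24  rss  (8B, 8-aligned)
24..25  cpu  (1B, 1-aligned)
25..32  -- padding (7B)
32..40  state  (8B, 8-aligned)
40..48  start_time  (8B, 8-aligned)
sizeof = 48, alignof = 8
— Info2 —
0..8  rss  (8B, 8-aligned)
8..16  state  (8B, 8-aligned)
16..24  start_time  (8B, 8-aligned)
24..28  uid  (4B, 4-aligned)
28..32  gid  (4B, 4-aligned)
32..34  prio  (2B, 2-aligned)
34..35  refcount  (1B, 1-aligned)
35..36  lock  (1B, 1-aligned)
36..37  pid  (1B, 1-aligned)
37..38  cpu  (1B, 1-aligned)
38..40  -- tail padding (2B)
sizeof = 40, alignof = 8
48 − 40 = 8

8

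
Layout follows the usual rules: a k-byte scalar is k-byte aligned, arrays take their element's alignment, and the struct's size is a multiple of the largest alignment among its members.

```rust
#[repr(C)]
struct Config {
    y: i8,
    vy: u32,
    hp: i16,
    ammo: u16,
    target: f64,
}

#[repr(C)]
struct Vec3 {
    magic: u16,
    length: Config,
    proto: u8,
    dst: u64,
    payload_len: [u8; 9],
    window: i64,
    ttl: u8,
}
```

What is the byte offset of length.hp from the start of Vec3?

Config: 0..1  y  (1B, 1-aligned); 1..4  -- padding (3B); 4..8  vy  (4B, 4-aligned); 8..10  hp  (2B, 2-aligned); 10..12  ammo  (2B, 2-aligned); 12..16  -- padding (4B); 16..24  target  (8B, 8-aligned); sizeof = 24, alignof = 8
0..2  magic  (2B, 2-aligned)
2..8  -- padding (6B)
8..32  length  (24B, 8-aligned)
within Config: hp at 8
8 + 8 = 16

16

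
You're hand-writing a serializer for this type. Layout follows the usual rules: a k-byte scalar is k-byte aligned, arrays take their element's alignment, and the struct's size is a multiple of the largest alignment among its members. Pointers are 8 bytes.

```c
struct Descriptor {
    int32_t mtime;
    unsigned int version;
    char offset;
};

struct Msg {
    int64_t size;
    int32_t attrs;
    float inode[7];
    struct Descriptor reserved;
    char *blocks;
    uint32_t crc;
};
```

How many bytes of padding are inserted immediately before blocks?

4

Descriptor: 0..4  mtime  (4B, 4-aligned); 4..8  version  (4B, 4-aligned); 8..9  offset  (1B, 1-aligned); 9..12  -- tail padding (3B); sizeof = 12, alignof = 4
0..8  size  (8B, 8-aligned)
8..12  attrs  (4B, 4-aligned)
12..40  inode  (28B, 4-aligned)
40..52  reserved  (12B, 4-aligned)
52..56  -- padding (4B)
56..64  blocks  (8B, 8-aligned)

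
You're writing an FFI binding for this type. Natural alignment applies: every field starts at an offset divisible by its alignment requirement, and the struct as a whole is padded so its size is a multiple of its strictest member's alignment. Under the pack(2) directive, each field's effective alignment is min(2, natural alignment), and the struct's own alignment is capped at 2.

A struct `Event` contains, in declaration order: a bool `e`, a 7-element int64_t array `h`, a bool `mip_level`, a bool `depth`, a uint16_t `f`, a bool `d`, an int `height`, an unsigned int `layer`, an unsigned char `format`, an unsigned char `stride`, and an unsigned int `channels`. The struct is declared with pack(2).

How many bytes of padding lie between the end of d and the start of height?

1

e at 0 (size 1, align 1) → ends 1
pad 1 to align 2 for h
h at 2 (size 56, align 2) → ends 58
mip_level at 58 (size 1, align 1) → ends 59
depth at 59 (size 1, align 1) → ends 60
f at 60 (size 2, align 2) → ends 62
d at 62 (size 1, align 1) → ends 63
pad 1 to align 2 for height
height at 64 (size 4, align 2) → ends 68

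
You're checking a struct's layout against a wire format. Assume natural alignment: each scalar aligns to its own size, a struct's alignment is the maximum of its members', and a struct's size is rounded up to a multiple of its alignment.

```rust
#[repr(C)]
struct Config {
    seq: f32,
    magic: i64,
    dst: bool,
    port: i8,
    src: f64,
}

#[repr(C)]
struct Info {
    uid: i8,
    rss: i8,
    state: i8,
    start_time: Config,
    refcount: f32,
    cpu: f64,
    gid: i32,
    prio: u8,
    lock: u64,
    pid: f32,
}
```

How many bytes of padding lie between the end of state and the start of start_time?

5

Config: 0..4  seq  (4B, 4-aligned); 4..8  -- padding (4B); 8..16  magic  (8B, 8-aligned); 16..17  dst  (1B, 1-aligned); 17..18  port  (1B, 1-aligned); 18..24  -- padding (6B); 24..32  src  (8B, 8-aligned); sizeof = 32, alignof = 8
0..1  uid  (1B, 1-aligned)
1..2  rss  (1B, 1-aligned)
2..3  state  (1B, 1-aligned)
3..8  -- padding (5B)
8..40  start_time  (32B, 8-aligned)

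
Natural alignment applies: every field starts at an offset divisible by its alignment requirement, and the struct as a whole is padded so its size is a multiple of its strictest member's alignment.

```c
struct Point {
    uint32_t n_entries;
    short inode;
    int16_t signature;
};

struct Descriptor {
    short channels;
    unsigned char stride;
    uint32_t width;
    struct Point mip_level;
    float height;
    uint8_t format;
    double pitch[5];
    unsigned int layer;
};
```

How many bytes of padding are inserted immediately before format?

Point: 0..4  n_entries  (4B, 4-aligned); 4..6  inode  (2B, 2-aligned); 6..8  signature  (2B, 2-aligned); sizeof = 8, alignof = 4
0..2  channels  (2B, 2-aligned)
2..3  stride  (1B, 1-aligned)
3..4  -- padding (1B)
4..8  width  (4B, 4-aligned)
8..16  mip_level  (8B, 4-aligned)
16..20  height  (4B, 4-aligned)
20..21  format  (1B, 1-aligned)

0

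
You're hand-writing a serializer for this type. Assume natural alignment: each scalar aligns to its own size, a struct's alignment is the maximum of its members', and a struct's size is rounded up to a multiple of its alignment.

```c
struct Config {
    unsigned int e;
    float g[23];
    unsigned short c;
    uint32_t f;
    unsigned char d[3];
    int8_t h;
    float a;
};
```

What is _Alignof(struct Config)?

member alignments: e=4, g=4, c=2, f=4, d=1, h=1, a=4
max = 4

4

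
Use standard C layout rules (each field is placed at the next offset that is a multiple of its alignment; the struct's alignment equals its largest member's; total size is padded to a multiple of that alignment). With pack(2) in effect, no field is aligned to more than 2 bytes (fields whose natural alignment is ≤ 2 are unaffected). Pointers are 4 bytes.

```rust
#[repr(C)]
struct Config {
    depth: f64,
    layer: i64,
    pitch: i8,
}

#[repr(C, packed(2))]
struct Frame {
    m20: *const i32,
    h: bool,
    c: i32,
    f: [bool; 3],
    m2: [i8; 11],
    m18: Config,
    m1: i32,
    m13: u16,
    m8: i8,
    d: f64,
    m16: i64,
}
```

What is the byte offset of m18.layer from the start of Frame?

32

Config: @0: depth [8B, align 8] → 8; @8: layer [8B, align 8] → 16; @16: pitch [1B, align 1] → 17; +7 tail pad (align 8); size 24, align 8
@0: m20 [4B, align 2] → 4
@4: h [1B, align 1] → 5
+1 pad (align 2)
@6: c [4B, align 2] → 10
@10: f [3B, align 1] → 13
@13: m2 [11B, align 1] → 24
@24: m18 [24B, align 2] → 48
within Config: layer at 8
24 + 8 = 32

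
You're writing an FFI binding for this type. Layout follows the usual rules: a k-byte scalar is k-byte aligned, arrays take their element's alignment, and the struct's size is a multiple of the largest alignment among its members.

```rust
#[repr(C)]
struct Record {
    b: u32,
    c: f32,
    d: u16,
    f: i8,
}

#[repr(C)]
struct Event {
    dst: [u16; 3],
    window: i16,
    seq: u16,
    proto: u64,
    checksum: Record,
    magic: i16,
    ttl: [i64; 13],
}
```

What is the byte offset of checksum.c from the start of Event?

28

Record: 0..4  b  (4B, 4-aligned); 4..8  c  (4B, 4-aligned); 8..10  d  (2B, 2-aligned); 10..11  f  (1B, 1-aligned); 11..12  -- tail padding (1B); sizeof = 12, alignof = 4
0..6  dst  (6B, 2-aligned)
6..8  window  (2B, 2-aligned)
8..10  seq  (2B, 2-aligned)
10..16  -- padding (6B)
16..24  proto  (8B, 8-aligned)
24..36  checksum  (12B, 4-aligned)
within Record: c at 4
24 + 4 = 28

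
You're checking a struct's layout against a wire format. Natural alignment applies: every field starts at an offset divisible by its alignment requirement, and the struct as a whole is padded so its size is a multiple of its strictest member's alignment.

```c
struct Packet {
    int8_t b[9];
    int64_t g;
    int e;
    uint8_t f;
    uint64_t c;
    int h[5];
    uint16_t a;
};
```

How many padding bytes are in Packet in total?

0..9  b  (9B, 1-aligned)
9..16  -- padding (7B)
16..24  g  (8B, 8-aligned)
24..28  e  (4B, 4-aligned)
28..29  f  (1B, 1-aligned)
29..32  -- padding (3B)
32..40  c  (8B, 8-aligned)
40..60  h  (20B, 4-aligned)
60..62  a  (2B, 2-aligned)
62..64  -- tail padding (2B)
sizeof = 64, alignof = 8
data bytes 52, size 64 → padding 12

12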